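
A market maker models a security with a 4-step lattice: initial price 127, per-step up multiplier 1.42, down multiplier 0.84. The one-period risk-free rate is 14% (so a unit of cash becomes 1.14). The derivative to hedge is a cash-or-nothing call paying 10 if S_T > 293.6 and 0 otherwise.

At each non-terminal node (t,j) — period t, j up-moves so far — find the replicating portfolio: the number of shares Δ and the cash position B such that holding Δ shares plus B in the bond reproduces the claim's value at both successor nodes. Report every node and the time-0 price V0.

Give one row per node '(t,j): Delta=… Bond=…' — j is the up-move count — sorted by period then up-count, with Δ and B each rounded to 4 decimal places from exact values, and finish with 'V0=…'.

(0,0): Delta=0.0355 Bond=-2.5032
(1,0): Delta=0.0333 Bond=-2.6153
(1,1): Delta=0.0367 Bond=-3.0761
(2,0): Delta=0.0000 Bond=0.0000
(2,1): Delta=0.0516 Bond=-5.7641
(2,2): Delta=0.0285 Bond=-1.3999
(3,0): Delta=0.0000 Bond=0.0000
(3,1): Delta=0.0000 Bond=0.0000
(3,2): Delta=0.0802 Bond=-12.7042
(3,3): Delta=0.0000 Bond=8.7719
V0=2.0060

Under the risk-neutral measure, an up-move has probability p* = (R−d)/(u−d) = 0.5172 and values discount at R = 1.14.
Terminal values V(4,·): V(4,0)=0.0000, V(4,1)=0.0000, V(4,2)=0.0000, V(4,3)=10.0000, V(4,4)=10.0000
(3,0): S=75.2734. Δ = (V_up−V_dn)/(S_up−S_dn) = (0.0000−0.0000)/(106.8882−63.2297) = 0.0000. V = [p*·0.0000 + (1−p*)·0.0000]/1.14 = 0.0000. B = V − Δ·S = 0.0000.
(3,1): S=127.2479. Δ = (V_up−V_dn)/(S_up−S_dn) = (0.0000−0.0000)/(180.6920−106.8882) = 0.0000. V = [p*·0.0000 + (1−p*)·0.0000]/1.14 = 0.0000. B = V − Δ·S = 0.0000.
(3,2): S=215.1096. Δ = (V_up−V_dn)/(S_up−S_dn) = (10.0000−0.0000)/(305.4556−180.6920) = 0.0802. V = [p*·10.0000 + (1−p*)·0.0000]/1.14 = 4.5372. B = V − Δ·S = -12.7042.
(3,3): S=363.6376. Δ = (V_up−V_dn)/(S_up−S_dn) = (10.0000−10.0000)/(516.3654−305.4556) = 0.0000. V = [p*·10.0000 + (1−p*)·10.0000]/1.14 = 8.7719. B = V − Δ·S = 8.7719.
(2,0): S=89.6112. Δ = (V_up−V_dn)/(S_up−S_dn) = (0.0000−0.0000)/(127.2479−75.2734) = 0.0000. V = [p*·0.0000 + (1−p*)·0.0000]/1.14 = 0.0000. B = V − Δ·S = 0.0000.
(2,1): S=151.4856. Δ = (V_up−V_dn)/(S_up−S_dn) = (4.5372−0.0000)/(215.1096−127.2479) = 0.0516. V = [p*·4.5372 + (1−p*)·0.0000]/1.14 = 2.0586. B = V − Δ·S = -5.7641.
(2,2): S=256.0828. Δ = (V_up−V_dn)/(S_up−S_dn) = (8.7719−4.5372)/(363.6376−215.1096) = 0.0285. V = [p*·8.7719 + (1−p*)·4.5372]/1.14 = 5.9014. B = V − Δ·S = -1.3999.
(1,0): S=106.6800. Δ = (V_up−V_dn)/(S_up−S_dn) = (2.0586−0.0000)/(151.4856−89.6112) = 0.0333. V = [p*·2.0586 + (1−p*)·0.0000]/1.14 = 0.9340. B = V − Δ·S = -2.6153.
(1,1): S=180.3400. Δ = (V_up−V_dn)/(S_up−S_dn) = (5.9014−2.0586)/(256.0828−151.4856) = 0.0367. V = [p*·5.9014 + (1−p*)·2.0586]/1.14 = 3.5493. B = V − Δ·S = -3.0761.
(0,0): S=127.0000. Δ = (V_up−V_dn)/(S_up−S_dn) = (3.5493−0.9340)/(180.3400−106.6800) = 0.0355. V = [p*·3.5493 + (1−p*)·0.9340]/1.14 = 2.0060. B = V − Δ·S = -2.5032.
Self-financing check: at every node Δ·S+B equals the discounted successor values.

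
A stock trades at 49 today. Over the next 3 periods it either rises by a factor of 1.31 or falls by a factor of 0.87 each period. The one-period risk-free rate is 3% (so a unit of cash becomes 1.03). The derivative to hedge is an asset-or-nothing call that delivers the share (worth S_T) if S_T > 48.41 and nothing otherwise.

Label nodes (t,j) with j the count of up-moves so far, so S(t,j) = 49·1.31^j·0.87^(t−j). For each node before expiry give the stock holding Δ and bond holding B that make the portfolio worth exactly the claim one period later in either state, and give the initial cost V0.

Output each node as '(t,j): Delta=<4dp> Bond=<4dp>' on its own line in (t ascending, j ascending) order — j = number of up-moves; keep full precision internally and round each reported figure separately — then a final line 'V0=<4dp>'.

(0,0): Delta=1.5713 Bond=-35.6018
(1,0): Delta=2.0628 Bond=-57.6240
(1,1): Delta=1.0000 Bond=0.0000
(2,0): Delta=2.9773 Bond=-93.2686
(2,1): Delta=1.0000 Bond=0.0000
(2,2): Delta=1.0000 Bond=0.0000
V0=41.3905

No-arbitrage ⇒ martingale measure with p* = (R−d)/(u−d) = 0.3636.
Payoff layer (t=3): V(3,0)=0.0000, V(3,1)=48.5854, V(3,2)=73.1573, V(3,3)=110.1565
(2,0): S=37.0881. Δ = (V_up−V_dn)/(S_up−S_dn) = (48.5854−0.0000)/(48.5854−32.2666) = 2.9773. V = [p*·48.5854 + (1−p*)·0.0000]/1.03 = 17.1528. B = V − Δ·S = -93.2686.
(2,1): S=55.8453. Δ = (V_up−V_dn)/(S_up−S_dn) = (73.1573−48.5854)/(73.1573−48.5854) = 1.0000. V = [p*·73.1573 + (1−p*)·48.5854]/1.03 = 55.8453. B = V − Δ·S = 0.0000.
(2,2): S=84.0889. Δ = (V_up−V_dn)/(S_up−S_dn) = (110.1565−73.1573)/(110.1565−73.1573) = 1.0000. V = [p*·110.1565 + (1−p*)·73.1573]/1.03 = 84.0889. B = V − Δ·S = 0.0000.
(1,0): S=42.6300. Δ = (V_up−V_dn)/(S_up−S_dn) = (55.8453−17.1528)/(55.8453−37.0881) = 2.0628. V = [p*·55.8453 + (1−p*)·17.1528]/1.03 = 30.3134. B = V − Δ·S = -57.6240.
(1,1): S=64.1900. Δ = (V_up−V_dn)/(S_up−S_dn) = (84.0889−55.8453)/(84.0889−55.8453) = 1.0000. V = [p*·84.0889 + (1−p*)·55.8453]/1.03 = 64.1900. B = V − Δ·S = 0.0000.
(0,0): S=49.0000. Δ = (V_up−V_dn)/(S_up−S_dn) = (64.1900−30.3134)/(64.1900−42.6300) = 1.5713. V = [p*·64.1900 + (1−p*)·30.3134]/1.03 = 41.3905. B = V − Δ·S = -35.6018.
Self-financing check: at every node Δ·S+B equals the discounted successor values.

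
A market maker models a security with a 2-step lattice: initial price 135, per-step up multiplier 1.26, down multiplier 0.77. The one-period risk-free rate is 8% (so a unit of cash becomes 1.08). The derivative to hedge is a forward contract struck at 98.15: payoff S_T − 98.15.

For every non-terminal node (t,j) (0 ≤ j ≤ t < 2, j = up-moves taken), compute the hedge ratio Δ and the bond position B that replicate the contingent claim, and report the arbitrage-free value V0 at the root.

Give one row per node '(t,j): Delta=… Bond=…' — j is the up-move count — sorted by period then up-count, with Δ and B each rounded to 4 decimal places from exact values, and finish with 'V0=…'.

Since d<R<u, set p* = (R−d)/(u−d) = 0.6327; price each node as the discounted p*-expectation of its children.
Payoff layer (t=2): V(2,0)=-18.1085, V(2,1)=32.8270, V(2,2)=116.1760
(1,0): S=103.9500. Δ = (V_up−V_dn)/(S_up−S_dn) = (32.8270−-18.1085)/(130.9770−80.0415) = 1.0000. V = [p*·32.8270 + (1−p*)·-18.1085]/1.08 = 13.0704. B = V − Δ·S = -90.8796.
(1,1): S=170.1000. Δ = (V_up−V_dn)/(S_up−S_dn) = (116.1760−32.8270)/(214.3260−130.9770) = 1.0000. V = [p*·116.1760 + (1−p*)·32.8270]/1.08 = 79.2204. B = V − Δ·S = -90.8796.
(0,0): S=135.0000. Δ = (V_up−V_dn)/(S_up−S_dn) = (79.2204−13.0704)/(170.1000−103.9500) = 1.0000. V = [p*·79.2204 + (1−p*)·13.0704]/1.08 = 50.8522. B = V − Δ·S = -84.1478.
Check: Δ(0,0)·S0 + B(0,0) = 50.8522 = V0.

(0,0): Delta=1.0000 Bond=-84.1478
(1,0): Delta=1.0000 Bond=-90.8796
(1,1): Delta=1.0000 Bond=-90.8796
V0=50.8522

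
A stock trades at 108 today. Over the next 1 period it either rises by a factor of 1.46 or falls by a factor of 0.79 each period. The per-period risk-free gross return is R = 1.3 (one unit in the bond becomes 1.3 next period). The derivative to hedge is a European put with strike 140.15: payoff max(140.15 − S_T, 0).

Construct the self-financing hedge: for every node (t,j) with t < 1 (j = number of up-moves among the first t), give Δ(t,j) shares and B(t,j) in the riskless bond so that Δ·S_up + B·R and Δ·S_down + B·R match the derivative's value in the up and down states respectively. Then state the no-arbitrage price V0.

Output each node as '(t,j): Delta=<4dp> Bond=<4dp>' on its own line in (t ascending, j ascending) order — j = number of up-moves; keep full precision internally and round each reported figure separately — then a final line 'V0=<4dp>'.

The replicating-portfolio and risk-neutral prices coincide; use p* = (1.3−0.79)/(1.46−0.79) = 0.7612 for the latter.
Payoff layer (t=1): V(1,0)=54.8300, V(1,1)=0.0000
(0,0): S=108.0000. Δ = (V_up−V_dn)/(S_up−S_dn) = (0.0000−54.8300)/(157.6800−85.3200) = -0.7577. V = [p*·0.0000 + (1−p*)·54.8300]/1.3 = 10.0721. B = V − Δ·S = 91.9079.
Self-financing check: at every node Δ·S+B equals the discounted successor values.

(0,0): Delta=-0.7577 Bond=91.9079
V0=10.0721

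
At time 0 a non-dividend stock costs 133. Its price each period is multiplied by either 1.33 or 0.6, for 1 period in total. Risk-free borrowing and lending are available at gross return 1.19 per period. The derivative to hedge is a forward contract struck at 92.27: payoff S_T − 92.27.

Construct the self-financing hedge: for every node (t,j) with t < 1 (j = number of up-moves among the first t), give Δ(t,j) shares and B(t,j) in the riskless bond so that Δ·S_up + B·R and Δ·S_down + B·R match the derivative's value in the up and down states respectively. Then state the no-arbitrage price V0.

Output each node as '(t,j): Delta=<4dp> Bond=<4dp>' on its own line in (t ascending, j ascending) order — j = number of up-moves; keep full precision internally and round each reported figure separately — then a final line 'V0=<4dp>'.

(0,0): Delta=1.0000 Bond=-77.5378
V0=55.4622

Risk-neutral probability p* = (R−d)/(u−d) = (1.19−0.6)/(1.33−0.6) = 0.8082.
Payoff layer (t=1): V(1,0)=-12.4700, V(1,1)=84.6200
Node (0,0) S=133.0000: V=(p*·84.6200+(1−p*)·-12.4700)/1.19=55.4622; Δ=(84.6200−-12.4700)/(176.8900−79.8000)=1.0000; B=V−Δ·S=-77.5378
The time-0 hedge costs 55.4622, which is the no-arbitrage price.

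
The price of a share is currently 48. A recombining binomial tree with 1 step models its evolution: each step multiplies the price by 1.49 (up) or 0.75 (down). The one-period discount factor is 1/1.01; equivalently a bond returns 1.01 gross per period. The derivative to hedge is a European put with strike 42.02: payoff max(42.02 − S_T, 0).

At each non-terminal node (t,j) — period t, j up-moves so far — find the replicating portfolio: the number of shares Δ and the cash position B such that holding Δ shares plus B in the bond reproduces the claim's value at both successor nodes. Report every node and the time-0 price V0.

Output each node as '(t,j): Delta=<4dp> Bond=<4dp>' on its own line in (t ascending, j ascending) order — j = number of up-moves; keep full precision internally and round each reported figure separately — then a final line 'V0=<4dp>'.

The replicating-portfolio and risk-neutral prices coincide; use p* = (1.01−0.75)/(1.49−0.75) = 0.3514 for the latter.
Terminal values V(1,·): V(1,0)=6.0200, V(1,1)=0.0000
  t=0,j=0: stock 48.0000 → up 71.5200 (V=0.0000), down 36.0000 (V=6.0200). Price 3.8662; hedge Δ=-0.1695, bond B=12.0013.
Check: Δ(0,0)·S0 + B(0,0) = 3.8662 = V0.

(0,0): Delta=-0.1695 Bond=12.0013
V0=3.8662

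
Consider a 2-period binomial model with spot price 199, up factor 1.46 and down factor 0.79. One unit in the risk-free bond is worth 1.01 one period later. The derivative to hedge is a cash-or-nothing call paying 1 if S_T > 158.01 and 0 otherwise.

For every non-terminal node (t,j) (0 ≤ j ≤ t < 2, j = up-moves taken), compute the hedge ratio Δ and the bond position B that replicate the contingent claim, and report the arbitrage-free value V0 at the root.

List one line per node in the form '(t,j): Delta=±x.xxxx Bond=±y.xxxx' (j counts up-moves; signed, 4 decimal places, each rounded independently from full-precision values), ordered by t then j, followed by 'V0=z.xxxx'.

The replicating-portfolio and risk-neutral prices coincide; use p* = (1.01−0.79)/(1.46−0.79) = 0.3284 for the latter.
At expiry t=2: V(2,0)=0.0000, V(2,1)=1.0000, V(2,2)=1.0000
(1,0): S=157.2100. Δ = (V_up−V_dn)/(S_up−S_dn) = (1.0000−0.0000)/(229.5266−124.1959) = 0.0095. V = [p*·1.0000 + (1−p*)·0.0000]/1.01 = 0.3251. B = V − Δ·S = -1.1674.
(1,1): S=290.5400. Δ = (V_up−V_dn)/(S_up−S_dn) = (1.0000−1.0000)/(424.1884−229.5266) = 0.0000. V = [p*·1.0000 + (1−p*)·1.0000]/1.01 = 0.9901. B = V − Δ·S = 0.9901.
(0,0): S=199.0000. Δ = (V_up−V_dn)/(S_up−S_dn) = (0.9901−0.3251)/(290.5400−157.2100) = 0.0050. V = [p*·0.9901 + (1−p*)·0.3251]/1.01 = 0.5381. B = V − Δ·S = -0.4544.
Check: Δ(0,0)·S0 + B(0,0) = 0.5381 = V0.

(0,0): Delta=0.0050 Bond=-0.4544
(1,0): Delta=0.0095 Bond=-1.1674
(1,1): Delta=0.0000 Bond=0.9901
V0=0.5381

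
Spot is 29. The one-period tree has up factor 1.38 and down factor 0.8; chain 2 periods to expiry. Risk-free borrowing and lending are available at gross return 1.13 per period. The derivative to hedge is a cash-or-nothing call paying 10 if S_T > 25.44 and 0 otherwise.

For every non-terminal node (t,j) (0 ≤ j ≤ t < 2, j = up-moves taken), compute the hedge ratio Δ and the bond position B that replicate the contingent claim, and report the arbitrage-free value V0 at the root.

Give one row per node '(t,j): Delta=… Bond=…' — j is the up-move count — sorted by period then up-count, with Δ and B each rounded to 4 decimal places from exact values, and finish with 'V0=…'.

(0,0): Delta=0.2268 Bond=-0.2002
(1,0): Delta=0.7432 Bond=-12.2063
(1,1): Delta=0.0000 Bond=8.8496
V0=6.3765

Under the risk-neutral measure, an up-move has probability p* = (R−d)/(u−d) = 0.5690 and values discount at R = 1.13.
Terminal payoffs: V(2,0)=0.0000, V(2,1)=10.0000, V(2,2)=10.0000
(1,0): S=23.2000. Δ = (V_up−V_dn)/(S_up−S_dn) = (10.0000−0.0000)/(32.0160−18.5600) = 0.7432. V = [p*·10.0000 + (1−p*)·0.0000]/1.13 = 5.0351. B = V − Δ·S = -12.2063.
(1,1): S=40.0200. Δ = (V_up−V_dn)/(S_up−S_dn) = (10.0000−10.0000)/(55.2276−32.0160) = 0.0000. V = [p*·10.0000 + (1−p*)·10.0000]/1.13 = 8.8496. B = V − Δ·S = 8.8496.
(0,0): S=29.0000. Δ = (V_up−V_dn)/(S_up−S_dn) = (8.8496−5.0351)/(40.0200−23.2000) = 0.2268. V = [p*·8.8496 + (1−p*)·5.0351]/1.13 = 6.3765. B = V − Δ·S = -0.2002.
Root portfolio cost Δ·29+B reproduces V0=6.3765.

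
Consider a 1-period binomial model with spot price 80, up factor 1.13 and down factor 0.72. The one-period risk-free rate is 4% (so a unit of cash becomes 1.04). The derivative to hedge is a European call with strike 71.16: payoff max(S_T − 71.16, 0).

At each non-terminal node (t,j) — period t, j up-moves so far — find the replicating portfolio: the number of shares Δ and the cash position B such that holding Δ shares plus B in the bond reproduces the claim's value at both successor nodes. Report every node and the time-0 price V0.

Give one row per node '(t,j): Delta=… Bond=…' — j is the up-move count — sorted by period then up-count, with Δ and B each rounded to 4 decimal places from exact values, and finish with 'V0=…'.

Under the risk-neutral measure, an up-move has probability p* = (R−d)/(u−d) = 0.7805 and values discount at R = 1.04.
Terminal values V(1,·): V(1,0)=0.0000, V(1,1)=19.2400
(0,0): S=80.0000. Δ = (V_up−V_dn)/(S_up−S_dn) = (19.2400−0.0000)/(90.4000−57.6000) = 0.5866. V = [p*·19.2400 + (1−p*)·0.0000]/1.04 = 14.4390. B = V − Δ·S = -32.4878.
Root portfolio cost Δ·80+B reproduces V0=14.4390.

(0,0): Delta=0.5866 Bond=-32.4878
V0=14.4390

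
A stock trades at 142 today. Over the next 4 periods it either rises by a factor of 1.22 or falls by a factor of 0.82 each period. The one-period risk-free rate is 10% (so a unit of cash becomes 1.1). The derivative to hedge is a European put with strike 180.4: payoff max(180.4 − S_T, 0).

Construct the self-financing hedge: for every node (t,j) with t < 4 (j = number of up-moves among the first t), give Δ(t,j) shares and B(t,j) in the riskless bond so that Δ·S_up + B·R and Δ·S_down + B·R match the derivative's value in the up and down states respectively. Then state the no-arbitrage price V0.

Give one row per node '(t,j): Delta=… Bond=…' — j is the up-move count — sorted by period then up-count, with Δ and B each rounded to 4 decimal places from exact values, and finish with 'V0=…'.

The replicating-portfolio and risk-neutral prices coincide; use p* = (1.1−0.82)/(1.22−0.82) = 0.7000 for the latter.
Payoff layer (t=4): V(4,0)=116.1987, V(4,1)=84.8810, V(4,2)=38.2864, V(4,3)=0.0000, V(4,4)=0.0000
(3,0): S=78.2943. Δ = (V_up−V_dn)/(S_up−S_dn) = (84.8810−116.1987)/(95.5190−64.2013) = -1.0000. V = [p*·84.8810 + (1−p*)·116.1987]/1.1 = 85.7057. B = V − Δ·S = 164.0000.
(3,1): S=116.4866. Δ = (V_up−V_dn)/(S_up−S_dn) = (38.2864−84.8810)/(142.1136−95.5190) = -1.0000. V = [p*·38.2864 + (1−p*)·84.8810]/1.1 = 47.5134. B = V − Δ·S = 164.0000.
(3,2): S=173.3093. Δ = (V_up−V_dn)/(S_up−S_dn) = (0.0000−38.2864)/(211.4373−142.1136) = -0.5523. V = [p*·0.0000 + (1−p*)·38.2864]/1.1 = 10.4417. B = V − Δ·S = 106.1577.
(3,3): S=257.8504. Δ = (V_up−V_dn)/(S_up−S_dn) = (0.0000−0.0000)/(314.5775−211.4373) = 0.0000. V = [p*·0.0000 + (1−p*)·0.0000]/1.1 = 0.0000. B = V − Δ·S = 0.0000.
(2,0): S=95.4808. Δ = (V_up−V_dn)/(S_up−S_dn) = (47.5134−85.7057)/(116.4866−78.2943) = -1.0000. V = [p*·47.5134 + (1−p*)·85.7057]/1.1 = 53.6101. B = V − Δ·S = 149.0909.
(2,1): S=142.0568. Δ = (V_up−V_dn)/(S_up−S_dn) = (10.4417−47.5134)/(173.3093−116.4866) = -0.6524. V = [p*·10.4417 + (1−p*)·47.5134]/1.1 = 19.6029. B = V − Δ·S = 112.2822.
(2,2): S=211.3528. Δ = (V_up−V_dn)/(S_up−S_dn) = (0.0000−10.4417)/(257.8504−173.3093) = -0.1235. V = [p*·0.0000 + (1−p*)·10.4417]/1.1 = 2.8477. B = V − Δ·S = 28.9521.
(1,0): S=116.4400. Δ = (V_up−V_dn)/(S_up−S_dn) = (19.6029−53.6101)/(142.0568−95.4808) = -0.7301. V = [p*·19.6029 + (1−p*)·53.6101]/1.1 = 27.0955. B = V − Δ·S = 112.1134.
(1,1): S=173.2400. Δ = (V_up−V_dn)/(S_up−S_dn) = (2.8477−19.6029)/(211.3528−142.0568) = -0.2418. V = [p*·2.8477 + (1−p*)·19.6029]/1.1 = 7.1585. B = V − Δ·S = 49.0465.
(0,0): S=142.0000. Δ = (V_up−V_dn)/(S_up−S_dn) = (7.1585−27.0955)/(173.2400−116.4400) = -0.3510. V = [p*·7.1585 + (1−p*)·27.0955]/1.1 = 11.9451. B = V − Δ·S = 61.7878.
Each (Δ,B) replicates both successor values, so the strategy is self-financing and V0 is arbitrage-free.

(0,0): Delta=-0.3510 Bond=61.7878
(1,0): Delta=-0.7301 Bond=112.1134
(1,1): Delta=-0.2418 Bond=49.0465
(2,0): Delta=-1.0000 Bond=149.0909
(2,1): Delta=-0.6524 Bond=112.2822
(2,2): Delta=-0.1235 Bond=28.9521
(3,0): Delta=-1.0000 Bond=164.0000
(3,1): Delta=-1.0000 Bond=164.0000
(3,2): Delta=-0.5523 Bond=106.1577
(3,3): Delta=0.0000 Bond=0.0000
V0=11.9451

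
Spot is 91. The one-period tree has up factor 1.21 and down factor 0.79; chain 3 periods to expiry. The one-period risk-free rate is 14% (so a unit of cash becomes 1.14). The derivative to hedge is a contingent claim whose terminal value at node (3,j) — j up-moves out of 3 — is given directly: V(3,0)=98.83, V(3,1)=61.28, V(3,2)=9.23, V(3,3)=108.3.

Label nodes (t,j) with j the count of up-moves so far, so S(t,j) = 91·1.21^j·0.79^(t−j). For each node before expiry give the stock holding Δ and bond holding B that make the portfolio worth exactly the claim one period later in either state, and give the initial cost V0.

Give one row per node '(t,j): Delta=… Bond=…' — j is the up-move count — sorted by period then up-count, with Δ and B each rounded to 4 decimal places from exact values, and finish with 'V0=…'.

Under the risk-neutral measure, an up-move has probability p* = (R−d)/(u−d) = 0.8333 and values discount at R = 1.14.
At expiry t=3: V(3,0)=98.8300, V(3,1)=61.2800, V(3,2)=9.2300, V(3,3)=108.3000
(2,0): S=56.7931. Δ = (V_up−V_dn)/(S_up−S_dn) = (61.2800−98.8300)/(68.7197−44.8665) = -1.5742. V = [p*·61.2800 + (1−p*)·98.8300]/1.14 = 59.2442. B = V − Δ·S = 148.6489.
(2,1): S=86.9869. Δ = (V_up−V_dn)/(S_up−S_dn) = (9.2300−61.2800)/(105.2541−68.7197) = -1.4247. V = [p*·9.2300 + (1−p*)·61.2800]/1.14 = 15.7061. B = V − Δ·S = 139.6347.
(2,2): S=133.2331. Δ = (V_up−V_dn)/(S_up−S_dn) = (108.3000−9.2300)/(161.2121−105.2541) = 1.7704. V = [p*·108.3000 + (1−p*)·9.2300]/1.14 = 80.5161. B = V − Δ·S = -155.3649.
(1,0): S=71.8900. Δ = (V_up−V_dn)/(S_up−S_dn) = (15.7061−59.2442)/(86.9869−56.7931) = -1.4420. V = [p*·15.7061 + (1−p*)·59.2442]/1.14 = 20.1425. B = V − Δ·S = 123.8045.
(1,1): S=110.1100. Δ = (V_up−V_dn)/(S_up−S_dn) = (80.5161−15.7061)/(133.2331−86.9869) = 1.4014. V = [p*·80.5161 + (1−p*)·15.7061]/1.14 = 61.1530. B = V − Δ·S = -93.1564.
(0,0): S=91.0000. Δ = (V_up−V_dn)/(S_up−S_dn) = (61.1530−20.1425)/(110.1100−71.8900) = 1.0730. V = [p*·61.1530 + (1−p*)·20.1425]/1.14 = 47.6473. B = V − Δ·S = -49.9967.
Root portfolio cost Δ·91+B reproduces V0=47.6473.

(0,0): Delta=1.0730 Bond=-49.9967
(1,0): Delta=-1.4420 Bond=123.8045
(1,1): Delta=1.4014 Bond=-93.1564
(2,0): Delta=-1.5742 Bond=148.6489
(2,1): Delta=-1.4247 Bond=139.6347
(2,2): Delta=1.7704 Bond=-155.3649
V0=47.6473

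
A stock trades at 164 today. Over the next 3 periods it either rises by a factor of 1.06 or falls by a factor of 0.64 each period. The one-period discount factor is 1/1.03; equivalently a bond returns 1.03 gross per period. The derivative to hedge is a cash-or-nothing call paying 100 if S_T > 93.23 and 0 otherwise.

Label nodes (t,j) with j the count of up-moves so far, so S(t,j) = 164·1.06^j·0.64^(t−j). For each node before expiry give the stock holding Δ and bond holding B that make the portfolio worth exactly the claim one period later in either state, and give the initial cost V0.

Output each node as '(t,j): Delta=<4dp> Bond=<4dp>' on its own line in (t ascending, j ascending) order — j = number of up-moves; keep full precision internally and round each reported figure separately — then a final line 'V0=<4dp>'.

Under the risk-neutral measure, an up-move has probability p* = (R−d)/(u−d) = 0.9286 and values discount at R = 1.03.
At expiry t=3: V(3,0)=0.0000, V(3,1)=0.0000, V(3,2)=100.0000, V(3,3)=100.0000
Node (2,0) S=67.1744: V=(p*·0.0000+(1−p*)·0.0000)/1.03=0.0000; Δ=(0.0000−0.0000)/(71.2049−42.9916)=0.0000; B=V−Δ·S=0.0000
Node (2,1) S=111.2576: V=(p*·100.0000+(1−p*)·0.0000)/1.03=90.1526; Δ=(100.0000−0.0000)/(117.9331−71.2049)=2.1400; B=V−Δ·S=-147.9427
Node (2,2) S=184.2704: V=(p*·100.0000+(1−p*)·100.0000)/1.03=97.0874; Δ=(100.0000−100.0000)/(195.3266−117.9331)=0.0000; B=V−Δ·S=97.0874
Node (1,0) S=104.9600: V=(p*·90.1526+(1−p*)·0.0000)/1.03=81.2749; Δ=(90.1526−0.0000)/(111.2576−67.1744)=2.0451; B=V−Δ·S=-133.3741
Node (1,1) S=173.8400: V=(p*·97.0874+(1−p*)·90.1526)/1.03=93.7787; Δ=(97.0874−90.1526)/(184.2704−111.2576)=0.0950; B=V−Δ·S=77.2672
Node (0,0) S=164.0000: V=(p*·93.7787+(1−p*)·81.2749)/1.03=90.1801; Δ=(93.7787−81.2749)/(173.8400−104.9600)=0.1815; B=V−Δ·S=60.4091
Self-financing check: at every node Δ·S+B equals the discounted successor values.

(0,0): Delta=0.1815 Bond=60.4091
(1,0): Delta=2.0451 Bond=-133.3741
(1,1): Delta=0.0950 Bond=77.2672
(2,0): Delta=0.0000 Bond=0.0000
(2,1): Delta=2.1400 Bond=-147.9427
(2,2): Delta=0.0000 Bond=97.0874
V0=90.1801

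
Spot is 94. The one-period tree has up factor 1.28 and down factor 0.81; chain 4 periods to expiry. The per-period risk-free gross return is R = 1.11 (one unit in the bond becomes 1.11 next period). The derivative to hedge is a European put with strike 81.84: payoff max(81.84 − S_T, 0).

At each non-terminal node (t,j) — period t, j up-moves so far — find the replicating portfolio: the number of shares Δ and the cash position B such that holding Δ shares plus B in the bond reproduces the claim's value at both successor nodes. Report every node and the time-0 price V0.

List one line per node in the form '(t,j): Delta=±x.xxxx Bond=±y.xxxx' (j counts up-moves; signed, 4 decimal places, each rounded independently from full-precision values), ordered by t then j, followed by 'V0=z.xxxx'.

Under the risk-neutral measure, an up-move has probability p* = (R−d)/(u−d) = 0.6383 and values discount at R = 1.11.
Terminal values V(4,·): V(4,0)=41.3761, V(4,1)=17.8970, V(4,2)=0.0000, V(4,3)=0.0000, V(4,4)=0.0000
  t=3,j=0: stock 49.9555 → up 63.9430 (V=17.8970), down 40.4639 (V=41.3761). Price 23.7743; hedge Δ=-1.0000, bond B=73.7297.
  t=3,j=1: stock 78.9420 → up 101.0457 (V=0.0000), down 63.9430 (V=17.8970). Price 5.8319; hedge Δ=-0.4824, bond B=43.9106.
  t=3,j=2: stock 124.7478 → up 159.6772 (V=0.0000), down 101.0457 (V=0.0000). Price 0.0000; hedge Δ=0.0000, bond B=0.0000.
  t=3,j=3: stock 197.1323 → up 252.3293 (V=0.0000), down 159.6772 (V=0.0000). Price 0.0000; hedge Δ=0.0000, bond B=0.0000.
  t=2,j=0: stock 61.6734 → up 78.9420 (V=5.8319), down 49.9555 (V=23.7743). Price 11.1006; hedge Δ=-0.6190, bond B=49.2759.
  t=2,j=1: stock 97.4592 → up 124.7478 (V=0.0000), down 78.9420 (V=5.8319). Price 1.9004; hedge Δ=-0.1273, bond B=14.3086.
  t=2,j=2: stock 154.0096 → up 197.1323 (V=0.0000), down 124.7478 (V=0.0000). Price 0.0000; hedge Δ=0.0000, bond B=0.0000.
  t=1,j=0: stock 76.1400 → up 97.4592 (V=1.9004), down 61.6734 (V=11.1006). Price 4.7100; hedge Δ=-0.2571, bond B=24.2850.
  t=1,j=1: stock 120.3200 → up 154.0096 (V=0.0000), down 97.4592 (V=1.9004). Price 0.6192; hedge Δ=-0.0336, bond B=4.6626.
  t=0,j=0: stock 94.0000 → up 120.3200 (V=0.6192), down 76.1400 (V=4.7100). Price 1.8909; hedge Δ=-0.0926, bond B=10.5946.
Root portfolio cost Δ·94+B reproduces V0=1.8909.

(0,0): Delta=-0.0926 Bond=10.5946
(1,0): Delta=-0.2571 Bond=24.2850
(1,1): Delta=-0.0336 Bond=4.6626
(2,0): Delta=-0.6190 Bond=49.2759
(2,1): Delta=-0.1273 Bond=14.3086
(2,2): Delta=0.0000 Bond=0.0000
(3,0): Delta=-1.0000 Bond=73.7297
(3,1): Delta=-0.4824 Bond=43.9106
(3,2): Delta=0.0000 Bond=0.0000
(3,3): Delta=0.0000 Bond=0.0000
V0=1.8909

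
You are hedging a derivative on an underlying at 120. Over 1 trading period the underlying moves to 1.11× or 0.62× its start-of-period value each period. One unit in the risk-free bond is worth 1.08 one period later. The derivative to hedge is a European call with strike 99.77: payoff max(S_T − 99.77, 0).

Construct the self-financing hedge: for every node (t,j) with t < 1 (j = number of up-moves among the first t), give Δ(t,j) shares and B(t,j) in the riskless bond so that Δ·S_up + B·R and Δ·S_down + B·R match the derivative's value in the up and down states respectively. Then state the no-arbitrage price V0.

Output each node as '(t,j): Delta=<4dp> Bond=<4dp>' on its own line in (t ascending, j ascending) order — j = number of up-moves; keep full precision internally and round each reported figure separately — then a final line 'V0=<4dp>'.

(0,0): Delta=0.5685 Bond=-39.1659
V0=29.0586

Risk-neutral probability p* = (R−d)/(u−d) = (1.08−0.62)/(1.11−0.62) = 0.9388.
Payoff layer (t=1): V(1,0)=0.0000, V(1,1)=33.4300
  t=0,j=0: stock 120.0000 → up 133.2000 (V=33.4300), down 74.4000 (V=0.0000). Price 29.0586; hedge Δ=0.5685, bond B=-39.1659.
Check: Δ(0,0)·S0 + B(0,0) = 29.0586 = V0.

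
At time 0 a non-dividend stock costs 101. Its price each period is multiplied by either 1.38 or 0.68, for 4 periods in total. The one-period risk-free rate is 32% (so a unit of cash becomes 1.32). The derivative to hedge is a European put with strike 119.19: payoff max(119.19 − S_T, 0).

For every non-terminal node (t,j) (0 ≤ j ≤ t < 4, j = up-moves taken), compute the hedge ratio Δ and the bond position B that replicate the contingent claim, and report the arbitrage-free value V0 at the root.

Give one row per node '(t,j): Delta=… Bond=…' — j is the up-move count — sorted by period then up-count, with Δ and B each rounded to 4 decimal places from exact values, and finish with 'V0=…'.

(0,0): Delta=-0.0457 Bond=5.0382
(1,0): Delta=-0.3882 Bond=30.1775
(1,1): Delta=-0.0298 Bond=4.4447
(2,0): Delta=-1.0000 Bond=68.4056
(2,1): Delta=-0.3600 Bond=37.1558
(2,2): Delta=-0.0146 Bond=2.9337
(3,0): Delta=-1.0000 Bond=90.2955
(3,1): Delta=-1.0000 Bond=90.2955
(3,2): Delta=-0.3304 Bond=45.1785
(3,3): Delta=0.0000 Bond=0.0000
V0=0.4261

Under the risk-neutral measure, an up-move has probability p* = (R−d)/(u−d) = 0.9143 and values discount at R = 1.32.
Terminal values V(4,·): V(4,0)=97.5948, V(4,1)=75.3645, V(4,2)=30.2499, V(4,3)=0.0000, V(4,4)=0.0000
(3,0): S=31.7576. Δ = (V_up−V_dn)/(S_up−S_dn) = (75.3645−97.5948)/(43.8255−21.5952) = -1.0000. V = [p*·75.3645 + (1−p*)·97.5948]/1.32 = 58.5378. B = V − Δ·S = 90.2955.
(3,1): S=64.4493. Δ = (V_up−V_dn)/(S_up−S_dn) = (30.2499−75.3645)/(88.9401−43.8255) = -1.0000. V = [p*·30.2499 + (1−p*)·75.3645]/1.32 = 25.8461. B = V − Δ·S = 90.2955.
(3,2): S=130.7942. Δ = (V_up−V_dn)/(S_up−S_dn) = (0.0000−30.2499)/(180.4960−88.9401) = -0.3304. V = [p*·0.0000 + (1−p*)·30.2499]/1.32 = 1.9643. B = V − Δ·S = 45.1785.
(3,3): S=265.4353. Δ = (V_up−V_dn)/(S_up−S_dn) = (0.0000−0.0000)/(366.3007−180.4960) = 0.0000. V = [p*·0.0000 + (1−p*)·0.0000]/1.32 = 0.0000. B = V − Δ·S = 0.0000.
(2,0): S=46.7024. Δ = (V_up−V_dn)/(S_up−S_dn) = (25.8461−58.5378)/(64.4493−31.7576) = -1.0000. V = [p*·25.8461 + (1−p*)·58.5378]/1.32 = 21.7032. B = V − Δ·S = 68.4056.
(2,1): S=94.7784. Δ = (V_up−V_dn)/(S_up−S_dn) = (1.9643−25.8461)/(130.7942−64.4493) = -0.3600. V = [p*·1.9643 + (1−p*)·25.8461]/1.32 = 3.0389. B = V − Δ·S = 37.1558.
(2,2): S=192.3444. Δ = (V_up−V_dn)/(S_up−S_dn) = (0.0000−1.9643)/(265.4353−130.7942) = -0.0146. V = [p*·0.0000 + (1−p*)·1.9643]/1.32 = 0.1276. B = V − Δ·S = 2.9337.
(1,0): S=68.6800. Δ = (V_up−V_dn)/(S_up−S_dn) = (3.0389−21.7032)/(94.7784−46.7024) = -0.3882. V = [p*·3.0389 + (1−p*)·21.7032]/1.32 = 3.5141. B = V − Δ·S = 30.1775.
(1,1): S=139.3800. Δ = (V_up−V_dn)/(S_up−S_dn) = (0.1276−3.0389)/(192.3444−94.7784) = -0.0298. V = [p*·0.1276 + (1−p*)·3.0389]/1.32 = 0.2857. B = V − Δ·S = 4.4447.
(0,0): S=101.0000. Δ = (V_up−V_dn)/(S_up−S_dn) = (0.2857−3.5141)/(139.3800−68.6800) = -0.0457. V = [p*·0.2857 + (1−p*)·3.5141]/1.32 = 0.4261. B = V − Δ·S = 5.0382.
Root portfolio cost Δ·101+B reproduces V0=0.4261.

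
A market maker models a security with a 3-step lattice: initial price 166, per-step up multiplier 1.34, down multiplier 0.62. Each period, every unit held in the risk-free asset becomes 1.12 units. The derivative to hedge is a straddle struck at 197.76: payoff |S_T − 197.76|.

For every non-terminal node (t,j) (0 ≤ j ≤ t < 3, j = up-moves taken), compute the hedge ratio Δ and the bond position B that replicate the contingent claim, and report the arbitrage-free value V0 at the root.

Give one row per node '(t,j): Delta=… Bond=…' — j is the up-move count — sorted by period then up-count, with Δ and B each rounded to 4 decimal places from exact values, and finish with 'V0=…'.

(0,0): Delta=0.2973 Bond=21.5509
(1,0): Delta=-1.0000 Bond=157.6531
(1,1): Delta=0.5614 Bond=-34.6100
(2,0): Delta=-1.0000 Bond=176.5714
(2,1): Delta=-1.0000 Bond=176.5714
(2,2): Delta=0.8793 Bond=-133.5105
V0=70.8994

Risk-neutral probability p* = (R−d)/(u−d) = (1.12−0.62)/(1.34−0.62) = 0.6944.
Payoff layer (t=3): V(3,0)=158.1976, V(3,1)=112.2541, V(3,2)=12.9568, V(3,3)=201.6533
(2,0): S=63.8104. Δ = (V_up−V_dn)/(S_up−S_dn) = (112.2541−158.1976)/(85.5059−39.5624) = -1.0000. V = [p*·112.2541 + (1−p*)·158.1976]/1.12 = 112.7610. B = V − Δ·S = 176.5714.
(2,1): S=137.9128. Δ = (V_up−V_dn)/(S_up−S_dn) = (12.9568−112.2541)/(184.8032−85.5059) = -1.0000. V = [p*·12.9568 + (1−p*)·112.2541]/1.12 = 38.6586. B = V − Δ·S = 176.5714.
(2,2): S=298.0696. Δ = (V_up−V_dn)/(S_up−S_dn) = (201.6533−12.9568)/(399.4133−184.8032) = 0.8793. V = [p*·201.6533 + (1−p*)·12.9568]/1.12 = 128.5679. B = V − Δ·S = -133.5105.
(1,0): S=102.9200. Δ = (V_up−V_dn)/(S_up−S_dn) = (38.6586−112.7610)/(137.9128−63.8104) = -1.0000. V = [p*·38.6586 + (1−p*)·112.7610]/1.12 = 54.7331. B = V − Δ·S = 157.6531.
(1,1): S=222.4400. Δ = (V_up−V_dn)/(S_up−S_dn) = (128.5679−38.6586)/(298.0696−137.9128) = 0.5614. V = [p*·128.5679 + (1−p*)·38.6586]/1.12 = 90.2639. B = V − Δ·S = -34.6100.
(0,0): S=166.0000. Δ = (V_up−V_dn)/(S_up−S_dn) = (90.2639−54.7331)/(222.4400−102.9200) = 0.2973. V = [p*·90.2639 + (1−p*)·54.7331]/1.12 = 70.8994. B = V − Δ·S = 21.5509.
The time-0 hedge costs 70.8994, which is the no-arbitrage price.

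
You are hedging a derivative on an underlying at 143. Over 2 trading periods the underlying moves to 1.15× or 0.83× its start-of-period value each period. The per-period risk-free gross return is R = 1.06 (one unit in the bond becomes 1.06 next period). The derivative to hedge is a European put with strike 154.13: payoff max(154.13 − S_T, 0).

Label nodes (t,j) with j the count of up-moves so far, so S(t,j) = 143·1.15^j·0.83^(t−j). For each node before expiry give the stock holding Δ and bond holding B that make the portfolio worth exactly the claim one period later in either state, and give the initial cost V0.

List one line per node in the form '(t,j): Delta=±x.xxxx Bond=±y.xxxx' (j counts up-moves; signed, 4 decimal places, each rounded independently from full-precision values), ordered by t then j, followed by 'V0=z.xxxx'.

(0,0): Delta=-0.4816 Bond=79.1245
(1,0): Delta=-1.0000 Bond=145.4057
(1,1): Delta=-0.3351 Bond=59.7936
V0=10.2615

Since d<R<u, set p* = (R−d)/(u−d) = 0.7188; price each node as the discounted p*-expectation of its children.
Payoff layer (t=2): V(2,0)=55.6173, V(2,1)=17.6365, V(2,2)=0.0000
Node (1,0) S=118.6900: V=(p*·17.6365+(1−p*)·55.6173)/1.06=26.7157; Δ=(17.6365−55.6173)/(136.4935−98.5127)=-1.0000; B=V−Δ·S=145.4057
Node (1,1) S=164.4500: V=(p*·0.0000+(1−p*)·17.6365)/1.06=4.6795; Δ=(0.0000−17.6365)/(189.1175−136.4935)=-0.3351; B=V−Δ·S=59.7936
Node (0,0) S=143.0000: V=(p*·4.6795+(1−p*)·26.7157)/1.06=10.2615; Δ=(4.6795−26.7157)/(164.4500−118.6900)=-0.4816; B=V−Δ·S=79.1245
Each (Δ,B) replicates both successor values, so the strategy is self-financing and V0 is arbitrage-free.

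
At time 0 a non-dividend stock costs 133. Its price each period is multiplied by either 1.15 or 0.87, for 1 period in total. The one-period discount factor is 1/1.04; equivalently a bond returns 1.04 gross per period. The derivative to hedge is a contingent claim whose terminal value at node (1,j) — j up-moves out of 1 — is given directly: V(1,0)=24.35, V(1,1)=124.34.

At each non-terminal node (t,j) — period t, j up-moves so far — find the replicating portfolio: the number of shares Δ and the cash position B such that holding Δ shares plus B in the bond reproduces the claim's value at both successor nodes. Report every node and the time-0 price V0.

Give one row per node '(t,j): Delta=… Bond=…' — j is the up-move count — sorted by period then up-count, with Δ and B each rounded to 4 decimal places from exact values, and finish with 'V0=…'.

(0,0): Delta=2.6850 Bond=-275.3204
V0=81.7867

Under the risk-neutral measure, an up-move has probability p* = (R−d)/(u−d) = 0.6071 and values discount at R = 1.04.
At expiry t=1: V(1,0)=24.3500, V(1,1)=124.3400
(0,0): S=133.0000. Δ = (V_up−V_dn)/(S_up−S_dn) = (124.3400−24.3500)/(152.9500−115.7100) = 2.6850. V = [p*·124.3400 + (1−p*)·24.3500]/1.04 = 81.7867. B = V − Δ·S = -275.3204.
Self-financing check: at every node Δ·S+B equals the discounted successor values.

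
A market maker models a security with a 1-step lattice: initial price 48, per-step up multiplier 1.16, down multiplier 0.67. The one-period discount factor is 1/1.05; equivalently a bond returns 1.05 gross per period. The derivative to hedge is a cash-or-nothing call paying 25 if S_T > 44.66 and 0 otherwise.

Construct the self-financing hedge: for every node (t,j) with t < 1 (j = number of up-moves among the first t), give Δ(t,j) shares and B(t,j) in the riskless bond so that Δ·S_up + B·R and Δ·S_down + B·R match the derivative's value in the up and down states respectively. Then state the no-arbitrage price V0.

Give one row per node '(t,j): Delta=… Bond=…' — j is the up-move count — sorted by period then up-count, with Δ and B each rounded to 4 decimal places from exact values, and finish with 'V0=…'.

(0,0): Delta=1.0629 Bond=-32.5559
V0=18.4645

Under the risk-neutral measure, an up-move has probability p* = (R−d)/(u−d) = 0.7755 and values discount at R = 1.05.
At expiry t=1: V(1,0)=0.0000, V(1,1)=25.0000
Node (0,0) S=48.0000: V=(p*·25.0000+(1−p*)·0.0000)/1.05=18.4645; Δ=(25.0000−0.0000)/(55.6800−32.1600)=1.0629; B=V−Δ·S=-32.5559
Check: Δ(0,0)·S0 + B(0,0) = 18.4645 = V0.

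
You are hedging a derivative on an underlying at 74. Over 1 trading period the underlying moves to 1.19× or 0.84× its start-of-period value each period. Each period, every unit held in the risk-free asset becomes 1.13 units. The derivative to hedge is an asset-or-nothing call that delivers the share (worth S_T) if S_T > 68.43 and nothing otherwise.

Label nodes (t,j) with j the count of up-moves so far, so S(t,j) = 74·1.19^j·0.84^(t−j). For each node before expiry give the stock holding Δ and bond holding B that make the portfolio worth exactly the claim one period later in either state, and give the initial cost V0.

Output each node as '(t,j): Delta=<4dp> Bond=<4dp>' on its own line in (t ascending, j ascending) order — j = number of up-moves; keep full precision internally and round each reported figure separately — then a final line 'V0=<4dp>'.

The replicating-portfolio and risk-neutral prices coincide; use p* = (1.13−0.84)/(1.19−0.84) = 0.8286 for the latter.
Payoff layer (t=1): V(1,0)=0.0000, V(1,1)=88.0600
(0,0): S=74.0000. Δ = (V_up−V_dn)/(S_up−S_dn) = (88.0600−0.0000)/(88.0600−62.1600) = 3.4000. V = [p*·88.0600 + (1−p*)·0.0000]/1.13 = 64.5699. B = V − Δ·S = -187.0301.
Self-financing check: at every node Δ·S+B equals the discounted successor values.

(0,0): Delta=3.4000 Bond=-187.0301
V0=64.5699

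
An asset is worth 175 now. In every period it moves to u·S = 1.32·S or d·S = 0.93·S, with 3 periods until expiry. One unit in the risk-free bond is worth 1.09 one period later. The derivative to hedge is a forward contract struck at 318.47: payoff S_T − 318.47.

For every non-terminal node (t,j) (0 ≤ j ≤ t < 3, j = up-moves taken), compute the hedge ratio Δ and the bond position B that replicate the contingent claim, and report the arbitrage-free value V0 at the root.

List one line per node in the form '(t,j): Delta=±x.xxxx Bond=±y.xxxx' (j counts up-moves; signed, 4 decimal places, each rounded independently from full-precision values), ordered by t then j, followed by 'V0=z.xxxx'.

(0,0): Delta=1.0000 Bond=-245.9173
(1,0): Delta=1.0000 Bond=-268.0498
(1,1): Delta=1.0000 Bond=-268.0498
(2,0): Delta=1.0000 Bond=-292.1743
(2,1): Delta=1.0000 Bond=-292.1743
(2,2): Delta=1.0000 Bond=-292.1743
V0=-70.9173

Under the risk-neutral measure, an up-move has probability p* = (R−d)/(u−d) = 0.4103 and values discount at R = 1.09.
Payoff layer (t=3): V(3,0)=-177.7075, V(3,1)=-118.6781, V(3,2)=-34.8944, V(3,3)=84.0244
Node (2,0) S=151.3575: V=(p*·-118.6781+(1−p*)·-177.7075)/1.09=-140.8168; Δ=(-118.6781−-177.7075)/(199.7919−140.7625)=1.0000; B=V−Δ·S=-292.1743
Node (2,1) S=214.8300: V=(p*·-34.8944+(1−p*)·-118.6781)/1.09=-77.3443; Δ=(-34.8944−-118.6781)/(283.5756−199.7919)=1.0000; B=V−Δ·S=-292.1743
Node (2,2) S=304.9200: V=(p*·84.0244+(1−p*)·-34.8944)/1.09=12.7457; Δ=(84.0244−-34.8944)/(402.4944−283.5756)=1.0000; B=V−Δ·S=-292.1743
Node (1,0) S=162.7500: V=(p*·-77.3443+(1−p*)·-140.8168)/1.09=-105.2998; Δ=(-77.3443−-140.8168)/(214.8300−151.3575)=1.0000; B=V−Δ·S=-268.0498
Node (1,1) S=231.0000: V=(p*·12.7457+(1−p*)·-77.3443)/1.09=-37.0498; Δ=(12.7457−-77.3443)/(304.9200−214.8300)=1.0000; B=V−Δ·S=-268.0498
Node (0,0) S=175.0000: V=(p*·-37.0498+(1−p*)·-105.2998)/1.09=-70.9173; Δ=(-37.0498−-105.2998)/(231.0000−162.7500)=1.0000; B=V−Δ·S=-245.9173
Each (Δ,B) replicates both successor values, so the strategy is self-financing and V0 is arbitrage-free.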